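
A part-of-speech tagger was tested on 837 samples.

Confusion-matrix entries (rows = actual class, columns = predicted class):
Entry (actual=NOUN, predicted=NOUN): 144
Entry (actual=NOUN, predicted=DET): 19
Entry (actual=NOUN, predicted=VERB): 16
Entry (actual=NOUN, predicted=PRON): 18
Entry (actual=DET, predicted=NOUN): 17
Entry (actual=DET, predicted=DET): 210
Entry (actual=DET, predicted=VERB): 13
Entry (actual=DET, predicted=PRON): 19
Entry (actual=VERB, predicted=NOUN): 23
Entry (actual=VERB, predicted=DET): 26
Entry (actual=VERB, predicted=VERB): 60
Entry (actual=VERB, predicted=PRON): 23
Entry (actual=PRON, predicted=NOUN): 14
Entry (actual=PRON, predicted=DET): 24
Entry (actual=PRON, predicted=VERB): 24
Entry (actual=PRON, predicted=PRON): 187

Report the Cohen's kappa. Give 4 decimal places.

0.6149

Observed agreement pₒ = trace/N = 601/837 = 0.71804
Expected agreement pₑ = Σ (rowᵢ·colᵢ)/N² = (197·198 + 259·279 + 132·113 + 249·247)/837² = 0.26791
κ = (pₒ − pₑ)/(1 − pₑ) = (0.71804 − 0.26791)/(1 − 0.26791) = 0.6149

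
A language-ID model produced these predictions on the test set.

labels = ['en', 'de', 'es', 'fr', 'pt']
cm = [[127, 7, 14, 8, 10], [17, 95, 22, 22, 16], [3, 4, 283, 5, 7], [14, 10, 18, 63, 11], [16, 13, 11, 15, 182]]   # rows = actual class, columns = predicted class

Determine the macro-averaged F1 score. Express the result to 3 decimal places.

0.716

Per-class F1 score (2·TP/(2·TP+FP+FN)):
  en: TP=127, FP=17+3+14+16=50, FN=7+14+8+10=39 → 254/343 = 0.7405
  de: TP=95, FP=7+4+10+13=34, FN=17+22+22+16=77 → 190/301 = 0.6312
  es: TP=283, FP=14+22+18+11=65, FN=3+4+5+7=19 → 566/650 = 0.8708
  fr: TP=63, FP=8+22+5+15=50, FN=14+10+18+11=53 → 126/229 = 0.5502
  pt: TP=182, FP=10+16+7+11=44, FN=16+13+11+15=55 → 364/463 = 0.7862
Macro-F1 score = mean = (0.7405 + 0.6312 + 0.8708 + 0.5502 + 0.7862) / 5 = 0.716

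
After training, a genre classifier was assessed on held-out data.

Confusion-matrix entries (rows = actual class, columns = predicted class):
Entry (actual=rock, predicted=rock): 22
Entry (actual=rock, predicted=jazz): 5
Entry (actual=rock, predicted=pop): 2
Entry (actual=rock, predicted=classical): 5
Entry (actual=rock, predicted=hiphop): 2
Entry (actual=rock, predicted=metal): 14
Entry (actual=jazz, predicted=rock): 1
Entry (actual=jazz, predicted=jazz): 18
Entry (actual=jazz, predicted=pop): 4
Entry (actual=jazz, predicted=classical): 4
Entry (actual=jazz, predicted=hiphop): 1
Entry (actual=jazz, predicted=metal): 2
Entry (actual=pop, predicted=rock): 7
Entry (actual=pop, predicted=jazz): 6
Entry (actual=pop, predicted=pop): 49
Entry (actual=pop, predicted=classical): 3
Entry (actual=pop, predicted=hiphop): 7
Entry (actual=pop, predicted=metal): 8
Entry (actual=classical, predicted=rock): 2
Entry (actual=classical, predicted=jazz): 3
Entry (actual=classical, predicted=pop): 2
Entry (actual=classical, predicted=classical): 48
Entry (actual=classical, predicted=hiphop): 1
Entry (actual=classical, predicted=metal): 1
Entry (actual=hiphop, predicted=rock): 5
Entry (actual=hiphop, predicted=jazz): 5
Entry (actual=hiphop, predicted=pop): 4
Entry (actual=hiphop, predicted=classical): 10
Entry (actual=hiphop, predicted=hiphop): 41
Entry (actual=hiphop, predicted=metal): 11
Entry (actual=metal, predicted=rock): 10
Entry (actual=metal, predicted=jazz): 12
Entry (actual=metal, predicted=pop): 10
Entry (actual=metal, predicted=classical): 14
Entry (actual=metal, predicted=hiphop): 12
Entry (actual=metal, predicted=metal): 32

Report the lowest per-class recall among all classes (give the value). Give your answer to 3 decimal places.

Per-class recall (TP/(TP+FN)):
  rock: TP=22, FN=5+2+5+2+14=28 → 22/50 = 0.4400
  jazz: TP=18, FN=1+4+4+1+2=12 → 18/30 = 0.6000
  pop: TP=49, FN=7+6+3+7+8=31 → 49/80 = 0.6125
  classical: TP=48, FN=2+3+2+1+1=9 → 48/57 = 0.8421
  hiphop: TP=41, FN=5+5+4+10+11=35 → 41/76 = 0.5395
  metal: TP=32, FN=10+12+10+14+12=58 → 32/90 = 0.3556
Lowest is class 'metal' with recall = 0.356.

0.356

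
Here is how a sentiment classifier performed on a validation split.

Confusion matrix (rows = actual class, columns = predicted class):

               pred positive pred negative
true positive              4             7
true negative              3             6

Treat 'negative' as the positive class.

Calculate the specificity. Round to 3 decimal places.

0.364

Specificity = TN/(TN+FP) = 4/(4+7) = 0.364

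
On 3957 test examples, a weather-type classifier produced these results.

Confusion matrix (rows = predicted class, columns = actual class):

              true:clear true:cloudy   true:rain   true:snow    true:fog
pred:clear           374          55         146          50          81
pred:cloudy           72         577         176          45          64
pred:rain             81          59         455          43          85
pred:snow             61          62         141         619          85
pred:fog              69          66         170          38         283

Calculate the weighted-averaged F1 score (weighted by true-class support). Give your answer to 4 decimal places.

Per-class F1 score (2·TP/(2·TP+FP+FN)):
  clear: TP=374, FP=55+146+50+81=332, FN=72+81+61+69=283 → 748/1363 = 0.54879
  cloudy: TP=577, FP=72+176+45+64=357, FN=55+59+62+66=242 → 1154/1753 = 0.65830
  rain: TP=455, FP=81+59+43+85=268, FN=146+176+141+170=633 → 910/1811 = 0.50248
  snow: TP=619, FP=61+62+141+85=349, FN=50+45+43+38=176 → 1238/1763 = 0.70221
  fog: TP=283, FP=69+66+170+38=343, FN=81+64+85+85=315 → 566/1224 = 0.46242
Weighted-F1 score = Σ (supportᵢ/N)·F1 scoreᵢ with N=3957: (657/3957)·0.54879 + (819/3957)·0.65830 + (1088/3957)·0.50248 + (795/3957)·0.70221 + (598/3957)·0.46242 = 0.5765

0.5765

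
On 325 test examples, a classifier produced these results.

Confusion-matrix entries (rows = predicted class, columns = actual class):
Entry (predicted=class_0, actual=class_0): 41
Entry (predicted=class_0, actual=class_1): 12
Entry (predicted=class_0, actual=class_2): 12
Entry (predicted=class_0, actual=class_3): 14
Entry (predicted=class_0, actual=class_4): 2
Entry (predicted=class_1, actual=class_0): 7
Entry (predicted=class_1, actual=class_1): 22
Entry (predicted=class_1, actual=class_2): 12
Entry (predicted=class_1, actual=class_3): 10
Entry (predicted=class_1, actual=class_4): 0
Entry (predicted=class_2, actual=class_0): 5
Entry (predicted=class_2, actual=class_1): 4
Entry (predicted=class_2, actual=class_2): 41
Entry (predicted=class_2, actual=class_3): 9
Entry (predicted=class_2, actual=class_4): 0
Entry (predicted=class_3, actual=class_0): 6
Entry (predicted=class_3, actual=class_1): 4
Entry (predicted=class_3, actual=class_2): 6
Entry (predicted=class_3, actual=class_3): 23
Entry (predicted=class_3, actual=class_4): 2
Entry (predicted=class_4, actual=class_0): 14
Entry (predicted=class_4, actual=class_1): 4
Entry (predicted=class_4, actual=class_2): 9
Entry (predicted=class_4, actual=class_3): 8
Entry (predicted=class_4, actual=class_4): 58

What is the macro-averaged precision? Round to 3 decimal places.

0.563

Per-class precision (TP/(TP+FP)):
  class_0: TP=41, FP=12+12+14+2=40 → 41/81 = 0.5062
  class_1: TP=22, FP=7+12+10+0=29 → 22/51 = 0.4314
  class_2: TP=41, FP=5+4+9+0=18 → 41/59 = 0.6949
  class_3: TP=23, FP=6+4+6+2=18 → 23/41 = 0.5610
  class_4: TP=58, FP=14+4+9+8=35 → 58/93 = 0.6237
Macro-precision = mean = (0.5062 + 0.4314 + 0.6949 + 0.5610 + 0.6237) / 5 = 0.563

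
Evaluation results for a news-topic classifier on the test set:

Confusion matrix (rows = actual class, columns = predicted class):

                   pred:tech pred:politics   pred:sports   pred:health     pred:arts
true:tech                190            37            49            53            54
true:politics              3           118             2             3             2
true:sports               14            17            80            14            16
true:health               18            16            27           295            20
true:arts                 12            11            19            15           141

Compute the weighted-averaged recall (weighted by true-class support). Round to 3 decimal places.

0.672

Per-class recall (TP/(TP+FN)):
  tech: TP=190, FN=37+49+53+54=193 → 190/383 = 0.4961
  politics: TP=118, FN=3+2+3+2=10 → 118/128 = 0.9219
  sports: TP=80, FN=14+17+14+16=61 → 80/141 = 0.5674
  health: TP=295, FN=18+16+27+20=81 → 295/376 = 0.7846
  arts: TP=141, FN=12+11+19+15=57 → 141/198 = 0.7121
Weighted-recall = Σ (supportᵢ/N)·recallᵢ with N=1226: (383/1226)·0.4961 + (128/1226)·0.9219 + (141/1226)·0.5674 + (376/1226)·0.7846 + (198/1226)·0.7121 = 0.672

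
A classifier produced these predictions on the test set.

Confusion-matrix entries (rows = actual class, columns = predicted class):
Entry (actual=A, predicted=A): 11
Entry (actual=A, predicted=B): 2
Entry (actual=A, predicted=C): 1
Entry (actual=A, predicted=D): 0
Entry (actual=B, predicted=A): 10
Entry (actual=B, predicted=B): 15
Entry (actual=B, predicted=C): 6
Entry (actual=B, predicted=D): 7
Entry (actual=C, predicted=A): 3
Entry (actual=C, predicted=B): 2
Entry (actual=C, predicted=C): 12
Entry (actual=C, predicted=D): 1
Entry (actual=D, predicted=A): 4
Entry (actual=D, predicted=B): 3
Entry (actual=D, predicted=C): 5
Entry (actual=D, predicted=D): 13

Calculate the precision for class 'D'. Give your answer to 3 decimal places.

0.619

Treat 'D' as positive and all other classes as negative.
precision = TP/(TP+FP).
D: TP=13, FP=0+7+1=8 → 13/21 = 0.6190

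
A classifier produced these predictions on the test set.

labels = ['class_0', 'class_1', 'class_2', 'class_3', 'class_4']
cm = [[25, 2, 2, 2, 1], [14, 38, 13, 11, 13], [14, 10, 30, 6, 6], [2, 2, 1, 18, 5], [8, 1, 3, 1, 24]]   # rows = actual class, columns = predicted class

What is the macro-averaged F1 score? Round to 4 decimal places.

0.5374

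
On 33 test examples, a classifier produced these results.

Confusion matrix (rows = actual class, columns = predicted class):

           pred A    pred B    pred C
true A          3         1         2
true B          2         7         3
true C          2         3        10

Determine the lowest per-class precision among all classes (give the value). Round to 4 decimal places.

0.4286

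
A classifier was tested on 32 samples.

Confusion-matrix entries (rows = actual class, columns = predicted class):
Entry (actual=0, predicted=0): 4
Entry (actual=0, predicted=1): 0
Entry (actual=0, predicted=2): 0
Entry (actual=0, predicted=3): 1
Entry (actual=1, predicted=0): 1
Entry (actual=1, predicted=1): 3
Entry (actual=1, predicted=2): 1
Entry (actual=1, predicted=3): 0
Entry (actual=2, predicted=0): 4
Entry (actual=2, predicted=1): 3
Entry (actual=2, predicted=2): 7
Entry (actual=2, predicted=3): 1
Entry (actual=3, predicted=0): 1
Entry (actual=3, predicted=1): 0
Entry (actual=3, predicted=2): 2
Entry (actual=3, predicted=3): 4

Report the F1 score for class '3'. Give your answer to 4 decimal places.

One-vs-rest for '3': TP = diagonal; FP = other classes predicted '3'; FN = '3' predicted as other.
F1 score = 2·TP/(2·TP+FP+FN).
3: TP=4, FP=1+0+1=2, FN=1+0+2=3 → 8/13 = 0.61538

0.6154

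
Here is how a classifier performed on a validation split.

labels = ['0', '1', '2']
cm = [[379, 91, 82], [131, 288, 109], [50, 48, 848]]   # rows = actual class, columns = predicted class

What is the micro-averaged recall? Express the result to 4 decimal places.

0.7478

Micro-averaging pools counts across classes: ΣTP=1515, ΣFP=511, ΣFN=511.
Micro-recall = TP/(TP+FN) on pooled counts = 0.7478 (equals overall accuracy in single-label multiclass).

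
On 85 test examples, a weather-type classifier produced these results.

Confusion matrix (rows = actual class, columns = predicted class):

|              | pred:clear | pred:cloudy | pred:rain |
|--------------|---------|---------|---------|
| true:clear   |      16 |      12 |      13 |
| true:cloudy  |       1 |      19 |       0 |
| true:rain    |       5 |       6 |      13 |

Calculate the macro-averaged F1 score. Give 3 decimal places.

Per-class F1 score (2·TP/(2·TP+FP+FN)):
  clear: TP=16, FP=1+5=6, FN=12+13=25 → 32/63 = 0.5079
  cloudy: TP=19, FP=12+6=18, FN=1+0=1 → 38/57 = 0.6667
  rain: TP=13, FP=13+0=13, FN=5+6=11 → 26/50 = 0.5200
Macro-F1 score = mean = (0.5079 + 0.6667 + 0.5200) / 3 = 0.565

0.565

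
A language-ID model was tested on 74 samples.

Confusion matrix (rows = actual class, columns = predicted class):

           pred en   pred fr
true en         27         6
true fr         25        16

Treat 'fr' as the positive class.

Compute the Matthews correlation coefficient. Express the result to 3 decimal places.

MCC = (TP·TN − FP·FN) / √((TP+FP)(TP+FN)(TN+FP)(TN+FN))
Numerator = 16·27 − 6·25 = 282
Denominator = √(22·41·33·52) = √1547832 = 1244.1190
MCC = 282 / 1244.1190 = 0.227

0.227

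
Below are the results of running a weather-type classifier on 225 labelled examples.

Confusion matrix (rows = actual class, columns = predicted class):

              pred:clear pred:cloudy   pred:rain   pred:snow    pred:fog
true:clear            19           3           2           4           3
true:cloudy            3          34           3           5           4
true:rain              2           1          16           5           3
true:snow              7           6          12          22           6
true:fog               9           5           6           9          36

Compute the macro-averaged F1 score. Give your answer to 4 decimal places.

Per-class F1 score (2·TP/(2·TP+FP+FN)):
  clear: TP=19, FP=3+2+7+9=21, FN=3+2+4+3=12 → 38/71 = 0.53521
  cloudy: TP=34, FP=3+1+6+5=15, FN=3+3+5+4=15 → 68/98 = 0.69388
  rain: TP=16, FP=2+3+12+6=23, FN=2+1+5+3=11 → 32/66 = 0.48485
  snow: TP=22, FP=4+5+5+9=23, FN=7+6+12+6=31 → 44/98 = 0.44898
  fog: TP=36, FP=3+4+3+6=16, FN=9+5+6+9=29 → 72/117 = 0.61538
Macro-F1 score = mean = (0.53521 + 0.69388 + 0.48485 + 0.44898 + 0.61538) / 5 = 0.5557

0.5557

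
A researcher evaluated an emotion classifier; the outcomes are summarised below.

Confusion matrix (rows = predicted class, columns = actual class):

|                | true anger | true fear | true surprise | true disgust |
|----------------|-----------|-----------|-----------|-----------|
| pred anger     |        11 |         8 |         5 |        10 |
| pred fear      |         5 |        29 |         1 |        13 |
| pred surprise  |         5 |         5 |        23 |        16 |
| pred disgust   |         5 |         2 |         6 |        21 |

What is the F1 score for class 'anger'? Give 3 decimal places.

0.367

Take TP from the diagonal, FP from the rest of the 'anger' prediction marginal, FN from the rest of the 'anger' actual marginal.
F1 score = 2·TP/(2·TP+FP+FN).
anger: TP=11, FP=8+5+10=23, FN=5+5+5=15 → 22/60 = 0.3667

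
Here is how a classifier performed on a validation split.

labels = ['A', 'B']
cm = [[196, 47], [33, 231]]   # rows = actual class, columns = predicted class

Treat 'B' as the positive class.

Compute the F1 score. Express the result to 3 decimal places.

0.852

Precision = TP/(TP+FP) = 231/278 = 0.8309
Recall = TP/(TP+FN) = 231/264 = 0.8750
F1 = 2·TP/(2·TP+FP+FN) = 462/542 = 0.852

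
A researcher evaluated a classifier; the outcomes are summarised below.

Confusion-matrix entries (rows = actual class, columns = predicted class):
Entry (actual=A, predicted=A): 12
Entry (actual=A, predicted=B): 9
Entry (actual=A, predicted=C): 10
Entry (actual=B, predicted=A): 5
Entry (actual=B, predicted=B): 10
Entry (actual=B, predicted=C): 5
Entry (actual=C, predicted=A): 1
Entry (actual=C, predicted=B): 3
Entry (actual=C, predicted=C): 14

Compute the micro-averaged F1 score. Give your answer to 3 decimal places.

Micro-averaging pools counts across classes: ΣTP=36, ΣFP=33, ΣFN=33.
Micro-F1 score = 2·TP/(2·TP+FP+FN) on pooled counts = 0.522 (equals overall accuracy in single-label multiclass).

0.522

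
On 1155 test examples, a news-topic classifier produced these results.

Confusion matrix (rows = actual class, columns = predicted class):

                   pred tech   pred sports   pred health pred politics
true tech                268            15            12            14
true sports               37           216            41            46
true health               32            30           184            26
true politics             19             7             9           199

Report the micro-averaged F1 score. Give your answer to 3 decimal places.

0.751

Micro-averaging pools counts across classes: ΣTP=867, ΣFP=288, ΣFN=288.
Micro-F1 score = 2·TP/(2·TP+FP+FN) on pooled counts = 0.751 (equals overall accuracy in single-label multiclass).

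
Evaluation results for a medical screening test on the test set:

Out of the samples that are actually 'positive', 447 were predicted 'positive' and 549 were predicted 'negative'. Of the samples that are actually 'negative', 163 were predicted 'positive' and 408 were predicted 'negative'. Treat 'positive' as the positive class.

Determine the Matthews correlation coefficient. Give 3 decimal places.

0.161

MCC = (TP·TN − FP·FN) / √((TP+FP)(TP+FN)(TN+FP)(TN+FN))
Numerator = 447·408 − 163·549 = 92889
Denominator = √(610·996·571·957) = √331999339320 = 576193.8383
MCC = 92889 / 576193.8383 = 0.161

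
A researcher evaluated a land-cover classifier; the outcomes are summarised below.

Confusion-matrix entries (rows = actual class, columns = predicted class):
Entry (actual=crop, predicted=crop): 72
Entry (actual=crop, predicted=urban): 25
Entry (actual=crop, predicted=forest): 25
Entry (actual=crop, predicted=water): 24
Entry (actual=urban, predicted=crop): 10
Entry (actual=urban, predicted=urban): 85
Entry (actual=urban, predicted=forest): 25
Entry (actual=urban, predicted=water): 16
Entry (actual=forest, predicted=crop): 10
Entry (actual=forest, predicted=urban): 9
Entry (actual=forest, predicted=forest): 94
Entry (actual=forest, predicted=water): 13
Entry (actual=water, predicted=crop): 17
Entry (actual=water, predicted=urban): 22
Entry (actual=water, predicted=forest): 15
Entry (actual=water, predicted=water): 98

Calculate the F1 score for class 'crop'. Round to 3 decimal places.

0.565

Take TP from the diagonal, FP from the rest of the 'crop' prediction marginal, FN from the rest of the 'crop' actual marginal.
F1 score = 2·TP/(2·TP+FP+FN).
crop: TP=72, FP=10+10+17=37, FN=25+25+24=74 → 144/255 = 0.5647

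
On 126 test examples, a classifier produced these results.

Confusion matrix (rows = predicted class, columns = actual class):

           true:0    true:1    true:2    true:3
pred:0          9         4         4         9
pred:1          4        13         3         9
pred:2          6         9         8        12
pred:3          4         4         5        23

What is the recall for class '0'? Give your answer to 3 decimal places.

0.391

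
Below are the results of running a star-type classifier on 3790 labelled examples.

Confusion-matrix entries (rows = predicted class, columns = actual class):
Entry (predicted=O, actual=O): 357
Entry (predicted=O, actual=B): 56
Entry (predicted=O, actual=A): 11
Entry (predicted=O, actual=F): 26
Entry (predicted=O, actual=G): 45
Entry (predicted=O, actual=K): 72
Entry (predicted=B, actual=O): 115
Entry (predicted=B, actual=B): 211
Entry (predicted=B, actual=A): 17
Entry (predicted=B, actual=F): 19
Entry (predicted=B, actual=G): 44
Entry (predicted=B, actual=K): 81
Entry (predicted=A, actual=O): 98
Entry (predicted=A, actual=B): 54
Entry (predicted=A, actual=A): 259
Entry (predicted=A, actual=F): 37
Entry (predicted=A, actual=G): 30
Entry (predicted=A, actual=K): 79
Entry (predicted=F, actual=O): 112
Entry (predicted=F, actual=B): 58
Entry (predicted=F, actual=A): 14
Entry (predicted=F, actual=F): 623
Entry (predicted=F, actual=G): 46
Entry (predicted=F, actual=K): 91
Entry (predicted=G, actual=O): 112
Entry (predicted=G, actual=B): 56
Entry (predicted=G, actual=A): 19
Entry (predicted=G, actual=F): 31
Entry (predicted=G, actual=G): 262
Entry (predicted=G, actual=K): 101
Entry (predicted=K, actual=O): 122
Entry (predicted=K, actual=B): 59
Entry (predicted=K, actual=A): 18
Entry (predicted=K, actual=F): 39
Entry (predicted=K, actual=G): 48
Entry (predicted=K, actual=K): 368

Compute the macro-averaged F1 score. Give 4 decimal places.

Per-class F1 score (2·TP/(2·TP+FP+FN)):
  O: TP=357, FP=56+11+26+45+72=210, FN=115+98+112+112+122=559 → 714/1483 = 0.48146
  B: TP=211, FP=115+17+19+44+81=276, FN=56+54+58+56+59=283 → 422/981 = 0.43017
  A: TP=259, FP=98+54+37+30+79=298, FN=11+17+14+19+18=79 → 518/895 = 0.57877
  F: TP=623, FP=112+58+14+46+91=321, FN=26+19+37+31+39=152 → 1246/1719 = 0.72484
  G: TP=262, FP=112+56+19+31+101=319, FN=45+44+30+46+48=213 → 524/1056 = 0.49621
  K: TP=368, FP=122+59+18+39+48=286, FN=72+81+79+91+101=424 → 736/1446 = 0.50899
Macro-F1 score = mean = (0.48146 + 0.43017 + 0.57877 + 0.72484 + 0.49621 + 0.50899) / 6 = 0.5367

0.5367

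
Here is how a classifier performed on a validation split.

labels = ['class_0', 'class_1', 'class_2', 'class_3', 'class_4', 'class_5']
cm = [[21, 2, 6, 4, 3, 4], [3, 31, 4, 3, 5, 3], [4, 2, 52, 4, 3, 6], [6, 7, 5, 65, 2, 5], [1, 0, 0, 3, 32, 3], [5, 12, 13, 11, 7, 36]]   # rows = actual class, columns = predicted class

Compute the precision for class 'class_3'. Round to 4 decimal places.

Take TP from the diagonal, FP from the rest of the 'class_3' prediction marginal, FN from the rest of the 'class_3' actual marginal.
precision = TP/(TP+FP).
class_3: TP=65, FP=4+3+4+3+11=25 → 65/90 = 0.72222

0.7222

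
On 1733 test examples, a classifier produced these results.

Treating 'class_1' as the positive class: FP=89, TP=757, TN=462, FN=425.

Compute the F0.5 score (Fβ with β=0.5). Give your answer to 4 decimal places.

0.8290

Fβ = (1+β²)·TP / ((1+β²)·TP + β²·FN + FP), with β²=1/4
= 1.25·757 / (1.25·757 + 0.25·425 + 89) = 0.8290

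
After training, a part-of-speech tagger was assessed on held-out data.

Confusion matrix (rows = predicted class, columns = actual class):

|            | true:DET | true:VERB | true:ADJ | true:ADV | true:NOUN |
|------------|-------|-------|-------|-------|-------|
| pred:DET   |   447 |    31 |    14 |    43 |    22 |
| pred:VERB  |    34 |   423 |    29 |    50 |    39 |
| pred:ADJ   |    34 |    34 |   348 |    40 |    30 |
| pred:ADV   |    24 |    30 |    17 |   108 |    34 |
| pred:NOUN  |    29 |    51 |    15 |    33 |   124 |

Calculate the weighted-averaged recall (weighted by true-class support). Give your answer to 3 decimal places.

0.696

Per-class recall (TP/(TP+FN)):
  DET: TP=447, FN=34+34+24+29=121 → 447/568 = 0.7870
  VERB: TP=423, FN=31+34+30+51=146 → 423/569 = 0.7434
  ADJ: TP=348, FN=14+29+17+15=75 → 348/423 = 0.8227
  ADV: TP=108, FN=43+50+40+33=166 → 108/274 = 0.3942
  NOUN: TP=124, FN=22+39+30+34=125 → 124/249 = 0.4980
Weighted-recall = Σ (supportᵢ/N)·recallᵢ with N=2083: (568/2083)·0.7870 + (569/2083)·0.7434 + (423/2083)·0.8227 + (274/2083)·0.3942 + (249/2083)·0.4980 = 0.696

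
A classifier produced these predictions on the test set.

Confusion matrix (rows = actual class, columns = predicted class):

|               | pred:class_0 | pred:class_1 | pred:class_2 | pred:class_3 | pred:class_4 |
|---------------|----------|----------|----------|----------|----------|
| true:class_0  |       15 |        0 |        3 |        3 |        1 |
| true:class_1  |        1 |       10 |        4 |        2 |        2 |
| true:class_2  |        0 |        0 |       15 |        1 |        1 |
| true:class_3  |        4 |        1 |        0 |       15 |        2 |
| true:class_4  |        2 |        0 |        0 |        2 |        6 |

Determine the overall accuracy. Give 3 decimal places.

0.678

Accuracy = trace / total = (15+10+15+15+6=61) / 90 = 61/90 = 0.678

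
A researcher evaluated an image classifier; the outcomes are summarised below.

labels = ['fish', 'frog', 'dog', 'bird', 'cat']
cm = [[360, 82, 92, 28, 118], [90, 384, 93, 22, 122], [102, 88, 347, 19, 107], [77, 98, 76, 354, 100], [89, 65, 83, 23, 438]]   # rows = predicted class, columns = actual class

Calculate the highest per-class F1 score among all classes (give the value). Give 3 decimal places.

0.615

Per-class F1 score (2·TP/(2·TP+FP+FN)):
  fish: TP=360, FP=82+92+28+118=320, FN=90+102+77+89=358 → 720/1398 = 0.5150
  frog: TP=384, FP=90+93+22+122=327, FN=82+88+98+65=333 → 768/1428 = 0.5378
  dog: TP=347, FP=102+88+19+107=316, FN=92+93+76+83=344 → 694/1354 = 0.5126
  bird: TP=354, FP=77+98+76+100=351, FN=28+22+19+23=92 → 708/1151 = 0.6151
  cat: TP=438, FP=89+65+83+23=260, FN=118+122+107+100=447 → 876/1583 = 0.5534
Highest is class 'bird' with F1 score = 0.615.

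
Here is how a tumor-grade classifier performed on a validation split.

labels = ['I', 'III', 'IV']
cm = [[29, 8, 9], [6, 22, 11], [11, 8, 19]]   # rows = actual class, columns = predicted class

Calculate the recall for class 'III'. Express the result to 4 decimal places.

recall = TP/(TP+FN).
III: TP=22, FN=6+11=17 → 22/39 = 0.56410

0.5641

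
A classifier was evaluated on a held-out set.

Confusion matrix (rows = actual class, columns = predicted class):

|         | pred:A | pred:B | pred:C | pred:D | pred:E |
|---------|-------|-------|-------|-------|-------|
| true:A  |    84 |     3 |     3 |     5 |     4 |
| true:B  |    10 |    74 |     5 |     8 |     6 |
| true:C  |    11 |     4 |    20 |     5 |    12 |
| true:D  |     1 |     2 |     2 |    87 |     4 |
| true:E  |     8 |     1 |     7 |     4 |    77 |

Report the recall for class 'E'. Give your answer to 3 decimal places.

recall = TP/(TP+FN).
E: TP=77, FN=8+1+7+4=20 → 77/97 = 0.7938

0.794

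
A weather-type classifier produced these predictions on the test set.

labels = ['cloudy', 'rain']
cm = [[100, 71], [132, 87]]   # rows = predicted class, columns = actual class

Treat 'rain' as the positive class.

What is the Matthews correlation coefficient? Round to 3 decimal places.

-0.018

MCC = (TP·TN − FP·FN) / √((TP+FP)(TP+FN)(TN+FP)(TN+FN))
Numerator = 87·100 − 132·71 = -672
Denominator = √(219·158·232·171) = √1372730544 = 37050.3785
MCC = -672 / 37050.3785 = -0.018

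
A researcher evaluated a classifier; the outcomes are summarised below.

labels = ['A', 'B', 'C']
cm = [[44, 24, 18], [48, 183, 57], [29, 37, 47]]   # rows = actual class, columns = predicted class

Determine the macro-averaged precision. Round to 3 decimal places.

0.500

Per-class precision (TP/(TP+FP)):
  A: TP=44, FP=48+29=77 → 44/121 = 0.3636
  B: TP=183, FP=24+37=61 → 183/244 = 0.7500
  C: TP=47, FP=18+57=75 → 47/122 = 0.3852
Macro-precision = mean = (0.3636 + 0.7500 + 0.3852) / 3 = 0.500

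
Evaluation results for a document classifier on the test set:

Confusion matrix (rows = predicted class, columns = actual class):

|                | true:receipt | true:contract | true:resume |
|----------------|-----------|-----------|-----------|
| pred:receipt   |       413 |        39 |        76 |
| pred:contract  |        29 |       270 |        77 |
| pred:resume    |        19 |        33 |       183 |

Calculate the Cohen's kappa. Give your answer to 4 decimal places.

0.6326

Observed agreement pₒ = trace/N = 866/1139 = 0.76032
Expected agreement pₑ = Σ (rowᵢ·colᵢ)/N² = (461·528 + 342·376 + 336·235)/1139² = 0.34761
κ = (pₒ − pₑ)/(1 − pₑ) = (0.76032 − 0.34761)/(1 − 0.34761) = 0.6326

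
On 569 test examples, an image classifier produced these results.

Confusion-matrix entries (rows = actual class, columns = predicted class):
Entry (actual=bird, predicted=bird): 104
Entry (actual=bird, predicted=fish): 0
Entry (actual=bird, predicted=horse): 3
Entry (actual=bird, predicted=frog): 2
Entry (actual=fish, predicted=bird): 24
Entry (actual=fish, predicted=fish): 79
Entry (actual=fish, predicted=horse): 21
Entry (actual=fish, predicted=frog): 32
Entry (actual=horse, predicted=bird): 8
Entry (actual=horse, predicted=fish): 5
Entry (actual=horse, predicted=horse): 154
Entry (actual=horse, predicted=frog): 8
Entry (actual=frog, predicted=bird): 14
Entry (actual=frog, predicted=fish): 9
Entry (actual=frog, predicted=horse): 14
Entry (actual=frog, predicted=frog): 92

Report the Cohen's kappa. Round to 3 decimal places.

Observed agreement pₒ = trace/N = 429/569 = 0.7540
Expected agreement pₑ = Σ (rowᵢ·colᵢ)/N² = (109·150 + 156·93 + 175·192 + 129·134)/569² = 0.2525
κ = (pₒ − pₑ)/(1 − pₑ) = (0.7540 − 0.2525)/(1 − 0.2525) = 0.671

0.671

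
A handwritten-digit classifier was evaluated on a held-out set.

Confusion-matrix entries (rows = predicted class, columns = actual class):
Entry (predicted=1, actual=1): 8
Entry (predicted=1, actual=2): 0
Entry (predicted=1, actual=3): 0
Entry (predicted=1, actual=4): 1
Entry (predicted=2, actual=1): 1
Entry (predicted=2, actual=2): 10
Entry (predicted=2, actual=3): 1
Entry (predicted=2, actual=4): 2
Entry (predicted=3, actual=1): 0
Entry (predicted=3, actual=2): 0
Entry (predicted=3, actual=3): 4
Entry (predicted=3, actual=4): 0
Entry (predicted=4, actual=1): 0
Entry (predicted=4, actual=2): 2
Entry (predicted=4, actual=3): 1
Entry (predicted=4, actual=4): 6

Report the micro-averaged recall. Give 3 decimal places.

0.778

Micro-averaging pools counts across classes: ΣTP=28, ΣFP=8, ΣFN=8.
Micro-recall = TP/(TP+FN) on pooled counts = 0.778 (equals overall accuracy in single-label multiclass).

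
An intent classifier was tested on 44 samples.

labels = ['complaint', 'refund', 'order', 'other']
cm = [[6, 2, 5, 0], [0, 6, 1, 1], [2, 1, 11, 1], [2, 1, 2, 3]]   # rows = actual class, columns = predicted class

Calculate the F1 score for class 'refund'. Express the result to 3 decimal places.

One-vs-rest for 'refund': TP = diagonal; FP = other classes predicted 'refund'; FN = 'refund' predicted as other.
F1 score = 2·TP/(2·TP+FP+FN).
refund: TP=6, FP=2+1+1=4, FN=0+1+1=2 → 12/18 = 0.6667

0.667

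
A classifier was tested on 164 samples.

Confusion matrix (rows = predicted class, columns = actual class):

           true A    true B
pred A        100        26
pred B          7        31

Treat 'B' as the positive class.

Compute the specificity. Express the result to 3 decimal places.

Specificity = TN/(TN+FP) = 100/(100+7) = 0.935

0.935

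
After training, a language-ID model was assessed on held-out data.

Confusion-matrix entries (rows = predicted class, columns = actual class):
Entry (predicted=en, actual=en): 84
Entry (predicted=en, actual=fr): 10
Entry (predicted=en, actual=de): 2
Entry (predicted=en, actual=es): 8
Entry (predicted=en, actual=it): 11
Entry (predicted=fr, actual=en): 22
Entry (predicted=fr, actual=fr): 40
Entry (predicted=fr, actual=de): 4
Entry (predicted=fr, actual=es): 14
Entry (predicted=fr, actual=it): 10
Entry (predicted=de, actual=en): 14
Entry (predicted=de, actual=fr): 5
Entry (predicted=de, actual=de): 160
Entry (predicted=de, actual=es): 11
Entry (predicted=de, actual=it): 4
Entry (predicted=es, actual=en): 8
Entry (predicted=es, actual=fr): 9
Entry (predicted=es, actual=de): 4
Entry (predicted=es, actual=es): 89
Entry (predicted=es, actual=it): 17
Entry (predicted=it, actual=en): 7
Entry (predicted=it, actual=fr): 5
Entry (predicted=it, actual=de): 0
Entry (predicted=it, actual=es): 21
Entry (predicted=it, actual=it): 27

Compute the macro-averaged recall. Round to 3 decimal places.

0.631

Per-class recall (TP/(TP+FN)):
  en: TP=84, FN=22+14+8+7=51 → 84/135 = 0.6222
  fr: TP=40, FN=10+5+9+5=29 → 40/69 = 0.5797
  de: TP=160, FN=2+4+4+0=10 → 160/170 = 0.9412
  es: TP=89, FN=8+14+11+21=54 → 89/143 = 0.6224
  it: TP=27, FN=11+10+4+17=42 → 27/69 = 0.3913
Macro-recall = mean = (0.6222 + 0.5797 + 0.9412 + 0.6224 + 0.3913) / 5 = 0.631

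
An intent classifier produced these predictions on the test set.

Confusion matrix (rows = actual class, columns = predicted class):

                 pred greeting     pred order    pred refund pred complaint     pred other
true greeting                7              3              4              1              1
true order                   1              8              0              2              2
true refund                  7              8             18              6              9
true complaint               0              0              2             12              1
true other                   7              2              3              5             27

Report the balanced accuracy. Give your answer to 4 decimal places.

0.5683

Balanced accuracy = mean of per-class recall.
  greeting: recall = 7/16 = 0.43750
  order: recall = 8/13 = 0.61538
  refund: recall = 18/48 = 0.37500
  complaint: recall = 12/15 = 0.80000
  other: recall = 27/44 = 0.61364
Mean = (0.43750 + 0.61538 + 0.37500 + 0.80000 + 0.61364) / 5 = 0.5683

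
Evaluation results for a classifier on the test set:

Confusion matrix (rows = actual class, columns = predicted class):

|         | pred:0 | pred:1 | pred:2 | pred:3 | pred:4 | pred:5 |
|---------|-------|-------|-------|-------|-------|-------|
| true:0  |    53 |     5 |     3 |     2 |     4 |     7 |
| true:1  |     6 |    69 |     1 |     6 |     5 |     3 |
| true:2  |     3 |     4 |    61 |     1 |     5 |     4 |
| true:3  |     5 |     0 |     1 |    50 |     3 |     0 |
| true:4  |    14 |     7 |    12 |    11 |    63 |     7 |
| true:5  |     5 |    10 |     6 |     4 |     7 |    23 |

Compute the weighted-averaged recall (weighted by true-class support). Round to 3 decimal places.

0.679

Per-class recall (TP/(TP+FN)):
  0: TP=53, FN=5+3+2+4+7=21 → 53/74 = 0.7162
  1: TP=69, FN=6+1+6+5+3=21 → 69/90 = 0.7667
  2: TP=61, FN=3+4+1+5+4=17 → 61/78 = 0.7821
  3: TP=50, FN=5+0+1+3+0=9 → 50/59 = 0.8475
  4: TP=63, FN=14+7+12+11+7=51 → 63/114 = 0.5526
  5: TP=23, FN=5+10+6+4+7=32 → 23/55 = 0.4182
Weighted-recall = Σ (supportᵢ/N)·recallᵢ with N=470: (74/470)·0.7162 + (90/470)·0.7667 + (78/470)·0.7821 + (59/470)·0.8475 + (114/470)·0.5526 + (55/470)·0.4182 = 0.679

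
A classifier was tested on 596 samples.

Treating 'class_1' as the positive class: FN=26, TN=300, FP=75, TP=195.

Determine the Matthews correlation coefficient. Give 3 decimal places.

MCC = (TP·TN − FP·FN) / √((TP+FP)(TP+FN)(TN+FP)(TN+FN))
Numerator = 195·300 − 75·26 = 56550
Denominator = √(270·221·375·326) = √7294657500 = 85408.7671
MCC = 56550 / 85408.7671 = 0.662

0.662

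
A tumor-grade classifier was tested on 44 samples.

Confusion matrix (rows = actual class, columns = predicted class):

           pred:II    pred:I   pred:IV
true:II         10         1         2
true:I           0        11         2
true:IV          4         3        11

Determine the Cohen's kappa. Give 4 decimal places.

0.5904

Observed agreement pₒ = trace/N = 32/44 = 0.72727
Expected agreement pₑ = Σ (rowᵢ·colᵢ)/N² = (13·14 + 13·15 + 18·15)/44² = 0.33419
κ = (pₒ − pₑ)/(1 − pₑ) = (0.72727 − 0.33419)/(1 − 0.33419) = 0.5904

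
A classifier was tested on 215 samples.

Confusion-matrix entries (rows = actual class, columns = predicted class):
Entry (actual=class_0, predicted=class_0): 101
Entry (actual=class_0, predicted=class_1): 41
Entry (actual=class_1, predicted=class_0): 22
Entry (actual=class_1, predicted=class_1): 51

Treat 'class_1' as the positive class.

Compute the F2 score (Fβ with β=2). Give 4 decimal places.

0.6641

Fβ = (1+β²)·TP / ((1+β²)·TP + β²·FN + FP), with β²=4
= 5·51 / (5·51 + 4·22 + 41) = 0.6641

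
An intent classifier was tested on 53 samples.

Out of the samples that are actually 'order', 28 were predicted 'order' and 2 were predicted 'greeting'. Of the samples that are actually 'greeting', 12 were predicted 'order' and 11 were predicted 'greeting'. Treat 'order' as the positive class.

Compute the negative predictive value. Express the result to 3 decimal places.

NPV = TN/(TN+FN) = 11/(11+2) = 0.846

0.846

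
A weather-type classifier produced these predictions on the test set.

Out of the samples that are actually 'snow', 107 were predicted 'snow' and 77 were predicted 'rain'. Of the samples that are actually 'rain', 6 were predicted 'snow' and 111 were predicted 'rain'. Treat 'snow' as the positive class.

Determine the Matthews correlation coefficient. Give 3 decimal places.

MCC = (TP·TN − FP·FN) / √((TP+FP)(TP+FN)(TN+FP)(TN+FN))
Numerator = 107·111 − 6·77 = 11415
Denominator = √(113·184·117·188) = √457340832 = 21385.5286
MCC = 11415 / 21385.5286 = 0.534

0.534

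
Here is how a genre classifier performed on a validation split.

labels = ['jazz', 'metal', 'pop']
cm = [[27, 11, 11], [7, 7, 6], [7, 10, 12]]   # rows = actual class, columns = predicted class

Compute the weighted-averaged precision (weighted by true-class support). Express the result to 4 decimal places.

0.5027

Per-class precision (TP/(TP+FP)):
  jazz: TP=27, FP=7+7=14 → 27/41 = 0.65854
  metal: TP=7, FP=11+10=21 → 7/28 = 0.25000
  pop: TP=12, FP=11+6=17 → 12/29 = 0.41379
Weighted-precision = Σ (supportᵢ/N)·precisionᵢ with N=98: (49/98)·0.65854 + (20/98)·0.25000 + (29/98)·0.41379 = 0.5027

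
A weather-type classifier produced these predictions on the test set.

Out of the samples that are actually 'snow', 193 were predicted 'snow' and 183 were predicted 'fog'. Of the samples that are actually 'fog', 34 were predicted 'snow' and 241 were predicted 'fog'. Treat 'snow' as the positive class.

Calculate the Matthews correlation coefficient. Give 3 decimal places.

0.404

MCC = (TP·TN − FP·FN) / √((TP+FP)(TP+FN)(TN+FP)(TN+FN))
Numerator = 193·241 − 34·183 = 40291
Denominator = √(227·376·275·424) = √9952043200 = 99759.9278
MCC = 40291 / 99759.9278 = 0.404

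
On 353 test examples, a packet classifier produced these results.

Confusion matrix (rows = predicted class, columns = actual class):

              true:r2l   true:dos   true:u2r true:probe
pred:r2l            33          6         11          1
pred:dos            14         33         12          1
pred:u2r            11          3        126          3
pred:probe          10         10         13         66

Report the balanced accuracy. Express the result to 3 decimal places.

0.707

Balanced accuracy = mean of per-class recall.
  r2l: recall = 33/68 = 0.4853
  dos: recall = 33/52 = 0.6346
  u2r: recall = 126/162 = 0.7778
  probe: recall = 66/71 = 0.9296
Mean = (0.4853 + 0.6346 + 0.7778 + 0.9296) / 4 = 0.707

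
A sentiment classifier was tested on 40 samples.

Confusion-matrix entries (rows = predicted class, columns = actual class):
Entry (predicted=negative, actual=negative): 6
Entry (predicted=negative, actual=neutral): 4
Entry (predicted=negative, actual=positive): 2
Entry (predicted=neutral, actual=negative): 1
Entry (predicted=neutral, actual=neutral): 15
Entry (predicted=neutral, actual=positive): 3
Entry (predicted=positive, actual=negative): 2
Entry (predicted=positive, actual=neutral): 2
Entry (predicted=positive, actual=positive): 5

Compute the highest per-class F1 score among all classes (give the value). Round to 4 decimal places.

Per-class F1 score (2·TP/(2·TP+FP+FN)):
  negative: TP=6, FP=4+2=6, FN=1+2=3 → 12/21 = 0.57143
  neutral: TP=15, FP=1+3=4, FN=4+2=6 → 30/40 = 0.75000
  positive: TP=5, FP=2+2=4, FN=2+3=5 → 10/19 = 0.52632
Highest is class 'neutral' with F1 score = 0.7500.

0.7500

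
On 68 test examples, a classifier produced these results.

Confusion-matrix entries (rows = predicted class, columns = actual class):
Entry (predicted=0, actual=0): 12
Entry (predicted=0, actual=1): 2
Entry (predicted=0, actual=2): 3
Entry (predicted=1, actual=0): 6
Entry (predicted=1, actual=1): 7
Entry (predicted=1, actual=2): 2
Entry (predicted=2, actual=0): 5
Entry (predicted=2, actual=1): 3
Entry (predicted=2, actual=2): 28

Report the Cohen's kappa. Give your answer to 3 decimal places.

0.502

Observed agreement pₒ = trace/N = 47/68 = 0.6912
Expected agreement pₑ = Σ (rowᵢ·colᵢ)/N² = (23·17 + 12·15 + 33·36)/68² = 0.3804
κ = (pₒ − pₑ)/(1 − pₑ) = (0.6912 − 0.3804)/(1 − 0.3804) = 0.502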